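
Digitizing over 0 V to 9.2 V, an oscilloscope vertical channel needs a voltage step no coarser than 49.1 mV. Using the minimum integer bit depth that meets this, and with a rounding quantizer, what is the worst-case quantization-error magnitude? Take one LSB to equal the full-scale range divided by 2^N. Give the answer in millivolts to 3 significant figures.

18.0 mV

Range is 9.2 V.
Need 2^N ≥ 9.2 V / 49.1 mV = 187.4 → N_min = 8.
One LSB is 9.2 V / 256 = 35.938 mV.
|e|_max = LSB/2 = 18.0 mV.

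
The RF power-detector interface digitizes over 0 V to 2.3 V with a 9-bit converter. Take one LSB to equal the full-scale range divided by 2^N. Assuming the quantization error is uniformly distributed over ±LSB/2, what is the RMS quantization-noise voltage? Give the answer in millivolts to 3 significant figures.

V_FS = 2.3 V.
LSB = 2.3 V ÷ 2^9 = 2.3/512 V = 4.4922 mV.
V_rms = LSB/√12 = 4.4922 mV / √12 = 1.30 mV.

1.30 mV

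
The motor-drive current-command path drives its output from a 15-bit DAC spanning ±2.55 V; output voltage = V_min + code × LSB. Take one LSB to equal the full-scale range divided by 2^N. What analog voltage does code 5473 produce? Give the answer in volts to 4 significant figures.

Range = 2.55 − (-2.55) = 5.1 V. LSB = 5.1 V / 2^15.
V_out = -2.55 + 5473 × (5.1/32768) V
      = -2.55 V + 0.851816 V = -1.69818 V.

-1.698 V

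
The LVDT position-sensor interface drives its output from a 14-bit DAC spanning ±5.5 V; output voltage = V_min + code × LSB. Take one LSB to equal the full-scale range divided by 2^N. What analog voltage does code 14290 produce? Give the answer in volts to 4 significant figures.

Range = 5.5 − (-5.5) = 11 V. LSB = 11 V / 2^14.
V_out = V_min + code × LSB = -5.5 V + 14290 × 11 V / 16384
      = -5.5 V + 9.59412 V = 4.09412 V.

4.094 V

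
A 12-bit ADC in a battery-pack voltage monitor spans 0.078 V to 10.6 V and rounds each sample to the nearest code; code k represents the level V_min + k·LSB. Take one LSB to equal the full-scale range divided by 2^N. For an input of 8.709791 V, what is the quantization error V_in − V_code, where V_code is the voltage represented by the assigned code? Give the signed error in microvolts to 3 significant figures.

+463 µV

Range = 10.6 − (0.078) = 10.522 V. LSB = 10.522 V / 2^12 ≈ 2.569 mV.
(8.709791 − (0.078)) / LSB = 8.631791 × 4096/10.522 = 3360.1802. Nearest integer: k = 3360.
Reconstructed level: 0.078 + 3360 × 10.522/4096 V = 8.709328125 V.
e = 8.709791 − (8.709328125) = +463 µV.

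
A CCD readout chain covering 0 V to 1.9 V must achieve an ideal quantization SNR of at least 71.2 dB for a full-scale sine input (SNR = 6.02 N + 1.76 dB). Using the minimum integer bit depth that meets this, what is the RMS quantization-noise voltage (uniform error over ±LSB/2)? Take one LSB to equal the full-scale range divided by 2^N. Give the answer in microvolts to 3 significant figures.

Span = 1.9 V.
6.02 N + 1.76 ≥ 71.2 gives N ≥ 11.535, so the minimum integer is 12.
One LSB is 1.9 V / 4096 = 463.87 µV.
V_rms = LSB/√12 = 134 µV.

134 µV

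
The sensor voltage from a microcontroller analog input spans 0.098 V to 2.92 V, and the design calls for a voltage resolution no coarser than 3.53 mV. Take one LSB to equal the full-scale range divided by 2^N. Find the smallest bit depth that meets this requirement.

The full-scale span is 2.92 − (0.098) = 2.822 V.
Required number of levels: 2.822/3.53 mV = 799.43; smallest N with 2^N ≥ that is 10.

10 bits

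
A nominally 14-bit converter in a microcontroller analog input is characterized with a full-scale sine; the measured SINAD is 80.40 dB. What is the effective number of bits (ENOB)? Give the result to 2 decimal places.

13.06 bits

ENOB = (80.40 − 1.76)/6.02 = 13.0631 bits.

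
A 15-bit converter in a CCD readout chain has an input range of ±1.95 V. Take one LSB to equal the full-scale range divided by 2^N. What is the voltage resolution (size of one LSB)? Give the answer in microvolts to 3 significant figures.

119 µV

Range = 1.95 − (-1.95) = 3.9 V.
There are 2^15 = 32768 steps.
LSB = 3.9 V ÷ 2^15 = 3.9/32768 V = 119 µV.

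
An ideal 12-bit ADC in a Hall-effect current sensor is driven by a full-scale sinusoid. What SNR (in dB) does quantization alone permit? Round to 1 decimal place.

For an ideal N-bit converter with full-scale sine input, SNR = 6.02 N + 1.76 dB. SNR = 6.02 × 12 + 1.76 = 72.24 + 1.76 = 74.00 dB.

74.0 dB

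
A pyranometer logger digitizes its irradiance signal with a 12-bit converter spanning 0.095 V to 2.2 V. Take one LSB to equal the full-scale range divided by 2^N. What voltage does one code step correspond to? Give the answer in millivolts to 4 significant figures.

0.5139 mV

Full-scale range = 2.2 V − (0.095 V) = 2.105 V.
Number of codes = 2^12 = 4096.
One LSB is 2.105 V / 4096 = 0.5139 mV.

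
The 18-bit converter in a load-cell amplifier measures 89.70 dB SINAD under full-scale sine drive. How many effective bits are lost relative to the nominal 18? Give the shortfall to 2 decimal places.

ENOB = (SINAD − 1.76)/6.02 = (89.70 − 1.76)/6.02 = 14.6080 bits.
18 − 14.6080 = 3.39 bits below nominal.

3.39 bits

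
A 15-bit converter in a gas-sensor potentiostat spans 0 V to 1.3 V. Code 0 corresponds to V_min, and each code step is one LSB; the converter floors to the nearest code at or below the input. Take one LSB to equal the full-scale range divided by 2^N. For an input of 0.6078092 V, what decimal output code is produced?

15320

Range is 1.3 V. LSB = 1.3 V / 2^15 ≈ 39.67 µV.
V_in − V_min = 0.6078092 − (0) = 0.6078092 V.
Divide by LSB: 0.6078092 × 32768/1.3 = 15320.5322.
Truncating gives code 15320.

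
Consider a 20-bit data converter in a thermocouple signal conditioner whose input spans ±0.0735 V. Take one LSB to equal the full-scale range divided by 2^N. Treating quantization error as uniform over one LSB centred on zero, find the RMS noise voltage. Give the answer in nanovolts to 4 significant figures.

40.47 nV

Range = 0.0735 − (-0.0735) = 0.147 V.
Step size = 0.147/1048576 V = 140.190 nV.
V_rms = LSB/√12 = 140.190 nV / √12 = 40.47 nV.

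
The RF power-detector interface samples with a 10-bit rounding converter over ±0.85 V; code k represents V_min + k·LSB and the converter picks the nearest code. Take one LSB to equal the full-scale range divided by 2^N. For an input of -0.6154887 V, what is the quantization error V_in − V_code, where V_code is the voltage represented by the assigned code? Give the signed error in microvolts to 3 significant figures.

+429 µV

Span: 0.85 V − (-0.85 V) = 1.7 V. LSB = 1.7 V / 2^10 ≈ 1.660 mV.
(-0.6154887 − (-0.85)) / LSB = 0.2345113 × 1024/1.7 = 141.2586. Nearest integer: k = 141.
V_code = V_min + k × range/2^10 = -0.85 + 141 × 1.7/1024 = -0.6159179688 V.
Error = V_in − V_code = -0.6154887 − (-0.6159179688) = +429 µV.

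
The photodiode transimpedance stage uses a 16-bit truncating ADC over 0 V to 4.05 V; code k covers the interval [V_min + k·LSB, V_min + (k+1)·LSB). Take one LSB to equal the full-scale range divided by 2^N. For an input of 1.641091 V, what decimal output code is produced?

26555

V_FS = 4.05 V. LSB = 4.05 V / 2^16 ≈ 61.80 µV.
V_in − V_min = 1.641091 − (0) = 1.641091 V.
Divide by LSB: 1.641091 × 65536/4.05 = 26555.6888.
Truncating gives code 26555.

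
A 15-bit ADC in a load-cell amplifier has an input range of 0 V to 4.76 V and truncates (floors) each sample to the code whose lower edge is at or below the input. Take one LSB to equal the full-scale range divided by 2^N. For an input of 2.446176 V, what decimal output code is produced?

Span = 4.76 V. LSB = 4.76 V / 2^15 ≈ 145.3 µV.
(V_in − V_min) × 2^15/range = (2.446176 − (0)) × 32768/4.76 = 16839.558.
Floor → code = 16839.

16839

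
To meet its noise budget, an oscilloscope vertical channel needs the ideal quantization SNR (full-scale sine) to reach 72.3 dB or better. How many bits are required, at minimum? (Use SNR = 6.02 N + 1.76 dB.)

12 bits

Solving 6.02 N ≥ 72.3 − 1.76: N ≥ 11.718. Round up → N = 12.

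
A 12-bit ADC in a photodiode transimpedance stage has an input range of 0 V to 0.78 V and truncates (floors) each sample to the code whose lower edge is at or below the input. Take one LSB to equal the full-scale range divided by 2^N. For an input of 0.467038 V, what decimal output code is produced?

Span = 0.78 V. LSB = 0.78 V / 2^12 ≈ 190.4 µV.
(V_in − V_min) × 2^12/range = (0.467038 − (0)) × 4096/0.78 = 2452.548.
Floor → code = 2452.

2452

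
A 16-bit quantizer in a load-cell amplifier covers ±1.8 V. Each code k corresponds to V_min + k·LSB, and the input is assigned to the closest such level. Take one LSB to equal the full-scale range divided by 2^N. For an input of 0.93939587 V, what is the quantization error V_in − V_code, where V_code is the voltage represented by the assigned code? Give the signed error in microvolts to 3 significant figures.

The full-scale span is 1.8 − (-1.8) = 3.6 V. LSB = 3.6 V / 2^16 ≈ 54.93 µV.
(V_in − V_min)/LSB = (0.93939587 − (-1.8)) × 65536/3.6 = 49869.1799 → nearest code k = 49869.
Reconstructed level: -1.8 + 49869 × 3.6/65536 V = 0.93938598633 V.
Error = V_in − V_code = 0.93939587 − (0.93938598633) = +9.88 µV.

+9.88 µV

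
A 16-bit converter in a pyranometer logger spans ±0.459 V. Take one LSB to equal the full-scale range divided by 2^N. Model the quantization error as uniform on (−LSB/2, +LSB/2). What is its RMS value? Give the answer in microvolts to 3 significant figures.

4.04 µV

Span: 0.459 V − (-0.459 V) = 0.918 V.
LSB = 0.918 V ÷ 2^16 = 0.918/65536 V = 14.008 µV.
V_rms = LSB/√12 = 14.008 µV / √12 = 4.04 µV.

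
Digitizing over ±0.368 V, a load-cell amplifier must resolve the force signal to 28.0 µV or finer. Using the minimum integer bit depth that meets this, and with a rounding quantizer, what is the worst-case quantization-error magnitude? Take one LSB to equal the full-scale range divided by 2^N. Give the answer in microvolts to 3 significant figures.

11.2 µV

The full-scale span is 0.368 − (-0.368) = 0.736 V.
Required number of levels: 0.736/28.0 µV = 26286; smallest N with 2^N ≥ that is 15.
Step size = 0.736/32768 V = 22.461 µV.
Max error for round-to-nearest is LSB/2 = 11.2 µV.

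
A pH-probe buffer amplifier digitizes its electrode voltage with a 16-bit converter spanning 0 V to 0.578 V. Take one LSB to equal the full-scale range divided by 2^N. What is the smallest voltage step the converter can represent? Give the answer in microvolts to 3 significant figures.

8.82 µV

Full-scale range = 0.578 V.
There are 2^16 = 65536 steps.
Step size = 0.578/65536 V = 8.82 µV.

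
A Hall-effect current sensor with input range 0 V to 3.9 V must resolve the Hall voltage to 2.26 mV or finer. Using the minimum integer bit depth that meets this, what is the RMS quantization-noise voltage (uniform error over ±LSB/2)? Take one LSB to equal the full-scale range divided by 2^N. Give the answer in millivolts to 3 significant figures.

0.550 mV

Span = 3.9 V.
3.9 V / 2.26 mV = 1726. Since 2^10 = 1024 and 2^11 = 2048, N = 11.
Step size = 3.9/2048 V = 1.9043 mV.
V_rms = LSB/√12 = 0.550 mV.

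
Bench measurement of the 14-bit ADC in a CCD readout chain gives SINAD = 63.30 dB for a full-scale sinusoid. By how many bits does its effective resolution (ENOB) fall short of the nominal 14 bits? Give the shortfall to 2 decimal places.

Effective bits = (63.30 − 1.76)/6.02 = 10.2226.
Lost resolution: 14 − 10.2226 = 3.7774 bits.

3.78 bits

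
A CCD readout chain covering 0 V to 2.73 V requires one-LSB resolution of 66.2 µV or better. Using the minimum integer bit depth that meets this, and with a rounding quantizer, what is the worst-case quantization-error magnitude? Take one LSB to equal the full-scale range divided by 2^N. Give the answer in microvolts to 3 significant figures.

Span = 2.73 V.
Required number of levels: 2.73/66.2 µV = 41239; smallest N with 2^N ≥ that is 16.
Step size = 2.73/65536 V = 41.656 µV.
Half an LSB is 20.8 µV.

20.8 µV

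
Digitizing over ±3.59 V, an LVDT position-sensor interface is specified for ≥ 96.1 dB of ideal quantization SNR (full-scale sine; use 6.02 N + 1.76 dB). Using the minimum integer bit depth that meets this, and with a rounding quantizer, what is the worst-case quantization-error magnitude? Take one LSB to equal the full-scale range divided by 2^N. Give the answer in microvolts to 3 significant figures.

54.8 µV

Range = 3.59 − (-3.59) = 7.18 V.
Solving 6.02 N ≥ 96.1 − 1.76: N ≥ 15.671. Round up → N = 16.
LSB = 7.18 V ÷ 2^16 = 7.18/65536 V = 109.56 µV.
|e|_max = LSB/2 = 54.8 µV.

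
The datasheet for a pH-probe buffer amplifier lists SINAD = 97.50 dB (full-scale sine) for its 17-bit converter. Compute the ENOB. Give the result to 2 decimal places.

15.90 bits

ENOB = (SINAD − 1.76) / 6.02 = (97.50 − 1.76) / 6.02 = 95.74 / 6.02 = 15.9037.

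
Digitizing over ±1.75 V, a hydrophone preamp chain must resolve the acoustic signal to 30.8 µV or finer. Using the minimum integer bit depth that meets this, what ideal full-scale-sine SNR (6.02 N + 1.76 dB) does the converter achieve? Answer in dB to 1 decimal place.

Full-scale range = 1.75 V − (-1.75 V) = 3.5 V.
Required number of levels: 3.5/30.8 µV = 113640; smallest N with 2^N ≥ that is 17.
6.02(17) + 1.76 = 104.10 dB.

104.1 dB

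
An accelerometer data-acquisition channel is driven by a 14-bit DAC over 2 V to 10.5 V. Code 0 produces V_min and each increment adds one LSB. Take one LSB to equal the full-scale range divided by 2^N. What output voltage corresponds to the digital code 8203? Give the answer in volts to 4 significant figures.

Full-scale range = 10.5 V − (2 V) = 8.5 V. LSB = 8.5 V / 2^14.
Output = V_min + (8203/16384) × range = 2 + 0.500671 × 8.5 V
      = 2 V + 4.25571 V = 6.25571 V.

6.256 V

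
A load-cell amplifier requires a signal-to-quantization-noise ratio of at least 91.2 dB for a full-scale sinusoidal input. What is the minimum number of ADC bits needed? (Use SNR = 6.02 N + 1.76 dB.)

N ≥ (91.2 − 1.76)/6.02 = 14.857 → N_min = 15.

15 bits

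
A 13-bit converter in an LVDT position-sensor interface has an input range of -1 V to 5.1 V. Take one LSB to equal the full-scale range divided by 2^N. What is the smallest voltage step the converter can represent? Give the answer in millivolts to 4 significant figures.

Span: 5.1 V − (-1 V) = 6.1 V.
Number of codes = 2^13 = 8192.
Step size = 6.1/8192 V = 0.7446 mV.

0.7446 mV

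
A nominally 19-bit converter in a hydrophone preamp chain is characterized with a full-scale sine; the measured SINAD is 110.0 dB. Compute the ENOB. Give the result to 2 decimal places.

17.98 bits

Inverting SNR = 6.02 N + 1.76: N_eff = (110.0 − 1.76)/6.02 = 17.9801.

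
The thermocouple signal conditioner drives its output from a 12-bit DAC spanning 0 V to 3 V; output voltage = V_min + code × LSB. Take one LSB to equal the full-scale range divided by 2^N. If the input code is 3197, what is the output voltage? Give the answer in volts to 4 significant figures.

V_FS = 3 V. LSB = 3 V / 2^12.
Output = V_min + (3197/4096) × range = 0 + 0.780518 × 3 V
      = 0 + 2.34155 = 2.34155 V.

2.342 V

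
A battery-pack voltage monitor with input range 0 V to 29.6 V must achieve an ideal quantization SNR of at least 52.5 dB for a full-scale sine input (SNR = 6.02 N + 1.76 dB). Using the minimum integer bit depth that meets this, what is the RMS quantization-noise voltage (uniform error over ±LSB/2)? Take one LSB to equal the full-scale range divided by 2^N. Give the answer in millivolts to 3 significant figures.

Range is 29.6 V.
N ≥ (52.5 − 1.76)/6.02 = 8.429 → N_min = 9.
Step size = 29.6/512 V = 57.813 mV.
σ_q = LSB/√12 = 57.813 mV/3.4641 = 16.7 mV.

16.7 mV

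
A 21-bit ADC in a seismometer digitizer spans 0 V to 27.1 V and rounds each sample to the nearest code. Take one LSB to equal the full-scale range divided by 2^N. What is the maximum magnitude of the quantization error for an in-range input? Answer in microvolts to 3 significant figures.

Range is 27.1 V.
One LSB is 27.1 V / 2097152 = 12.922 µV.
A rounding quantizer has |error| ≤ LSB/2 = 6.46 µV.

6.46 µV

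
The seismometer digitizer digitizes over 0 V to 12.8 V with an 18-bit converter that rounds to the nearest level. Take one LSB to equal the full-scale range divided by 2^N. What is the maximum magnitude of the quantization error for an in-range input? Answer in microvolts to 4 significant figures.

Range is 12.8 V.
One LSB is 12.8 V / 262144 = 48.8281 µV.
A rounding quantizer has |error| ≤ LSB/2 = 24.41 µV.

24.41 µV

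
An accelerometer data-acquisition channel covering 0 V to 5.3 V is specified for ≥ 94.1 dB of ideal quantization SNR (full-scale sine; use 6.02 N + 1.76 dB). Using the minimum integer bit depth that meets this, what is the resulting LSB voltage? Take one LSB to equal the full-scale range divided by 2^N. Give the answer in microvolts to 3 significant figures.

V_FS = 5.3 V.
Solving 6.02 N ≥ 94.1 − 1.76: N ≥ 15.339. Round up → N = 16.
LSB = 5.3 V ÷ 2^16 = 5.3/65536 V = 80.9 µV.

80.9 µV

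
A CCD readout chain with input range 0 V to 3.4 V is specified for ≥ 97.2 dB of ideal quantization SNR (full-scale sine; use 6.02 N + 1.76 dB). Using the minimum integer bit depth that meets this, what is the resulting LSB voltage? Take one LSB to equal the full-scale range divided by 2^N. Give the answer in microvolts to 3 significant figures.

Full-scale range = 3.4 V.
Required N = ⌈(97.2 − 1.76)/6.02⌉ = ⌈15.854⌉ = 16.
One LSB is 3.4 V / 65536 = 51.9 µV.

51.9 µV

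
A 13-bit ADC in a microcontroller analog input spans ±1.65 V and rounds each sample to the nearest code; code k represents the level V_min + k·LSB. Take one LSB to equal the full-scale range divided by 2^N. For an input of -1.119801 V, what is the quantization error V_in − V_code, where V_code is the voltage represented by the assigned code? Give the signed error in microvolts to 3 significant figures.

+72.0 µV

Span: 1.65 V − (-1.65 V) = 3.3 V. LSB = 3.3 V / 2^13 ≈ 402.8 µV.
(V_in − V_min)/LSB = (-1.119801 − (-1.65)) × 8192/3.3 = 1316.1789 → nearest code k = 1316.
Reconstructed level: -1.65 + 1316 × 3.3/8192 V = -1.119873047 V.
e = -1.119801 − (-1.119873047) = +72.0 µV.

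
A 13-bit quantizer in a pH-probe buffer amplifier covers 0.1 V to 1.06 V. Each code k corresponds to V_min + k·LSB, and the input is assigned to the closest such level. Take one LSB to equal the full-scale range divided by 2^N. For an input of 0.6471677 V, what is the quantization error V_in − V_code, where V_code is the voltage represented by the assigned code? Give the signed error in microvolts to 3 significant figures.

+19.3 µV

The full-scale span is 1.06 − (0.1) = 0.96 V. LSB = 0.96 V / 2^13 ≈ 117.2 µV.
(V_in − V_min)/LSB = (0.6471677 − (0.1)) × 8192/0.96 = 4669.1644 → nearest code k = 4669.
V_code = 0.1 + (4669/8192) × 0.96 = 0.6471484375 V.
V_in − V_code = 0.6471677 − (0.6471484375) = +19.3 µV.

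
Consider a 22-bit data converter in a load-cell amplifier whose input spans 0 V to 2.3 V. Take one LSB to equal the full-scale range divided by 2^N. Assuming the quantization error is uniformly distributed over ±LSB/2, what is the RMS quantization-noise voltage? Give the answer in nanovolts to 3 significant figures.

Full-scale range = 2.3 V.
One LSB is 2.3 V / 4194304 = 0.54836 µV.
V_rms = LSB/√12 = 0.54836 µV / √12 = 158 nV.

158 nV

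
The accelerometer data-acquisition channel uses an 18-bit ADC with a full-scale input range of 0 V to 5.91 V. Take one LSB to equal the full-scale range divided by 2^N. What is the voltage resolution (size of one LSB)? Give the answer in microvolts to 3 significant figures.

22.5 µV

Range is 5.91 V.
There are 2^18 = 262144 steps.
LSB = 5.91 V / 2^18 = 22.5 µV.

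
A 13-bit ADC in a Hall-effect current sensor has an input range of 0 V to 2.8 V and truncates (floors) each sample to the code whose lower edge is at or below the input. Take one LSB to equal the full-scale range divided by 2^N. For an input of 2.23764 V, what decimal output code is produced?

V_FS = 2.8 V. LSB = 2.8 V / 2^13 ≈ 341.8 µV.
code = ⌊(V_in − V_min)/LSB⌋ = ⌊(V_in − V_min) × 2^13 / range⌋
     = ⌊(2.23764 − (0)) × 8192 / 2.8⌋ = ⌊2.23764 × 8192/2.8⌋
     = ⌊6546.695⌋ = 6546.

6546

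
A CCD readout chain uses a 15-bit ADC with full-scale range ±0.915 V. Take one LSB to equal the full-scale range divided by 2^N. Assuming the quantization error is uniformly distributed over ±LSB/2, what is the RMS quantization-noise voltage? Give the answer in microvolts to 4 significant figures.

16.12 µV

Full-scale range = 0.915 V − (-0.915 V) = 1.83 V.
LSB = 1.83 V ÷ 2^15 = 1.83/32768 V = 55.8472 µV.
σ_q = LSB/√12 = 55.8472 µV/3.4641 = 16.12 µV.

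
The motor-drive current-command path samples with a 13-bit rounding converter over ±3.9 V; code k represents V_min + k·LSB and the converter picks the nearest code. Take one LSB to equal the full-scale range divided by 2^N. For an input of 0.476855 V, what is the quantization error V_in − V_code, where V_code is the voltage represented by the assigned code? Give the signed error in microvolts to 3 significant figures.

Range = 3.9 − (-3.9) = 7.8 V. LSB = 7.8 V / 2^13 ≈ 0.9521 mV.
Position in LSBs: (0.476855 − (-3.9)) × 8192/7.8 = 4596.8200; rounding gives k = 4597.
Reconstructed level: -3.9 + 4597 × 7.8/8192 V = 0.4770263672 V.
Error = V_in − V_code = 0.476855 − (0.4770263672) = −171 µV.

−171 µV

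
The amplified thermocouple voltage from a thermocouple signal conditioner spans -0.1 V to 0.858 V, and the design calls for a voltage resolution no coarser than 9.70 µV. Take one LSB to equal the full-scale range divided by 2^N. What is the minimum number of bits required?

17 bits

Span: 0.858 V − (-0.1 V) = 0.958 V.
Need 2^N ≥ 0.958 V / 9.70 µV = 98760 → N_min = 17.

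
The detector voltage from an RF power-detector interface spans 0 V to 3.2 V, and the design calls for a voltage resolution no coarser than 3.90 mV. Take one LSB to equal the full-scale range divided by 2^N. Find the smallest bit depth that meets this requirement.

10 bits

Span = 3.2 V.
Need 2^N ≥ 3.2 V / 3.90 mV = 820.5 → N_min = 10.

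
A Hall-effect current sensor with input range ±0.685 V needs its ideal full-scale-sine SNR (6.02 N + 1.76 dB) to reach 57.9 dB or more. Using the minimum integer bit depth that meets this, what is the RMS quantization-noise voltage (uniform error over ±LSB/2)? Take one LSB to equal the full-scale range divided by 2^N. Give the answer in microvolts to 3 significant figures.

The full-scale span is 0.685 − (-0.685) = 1.37 V.
Required N = ⌈(57.9 − 1.76)/6.02⌉ = ⌈9.326⌉ = 10.
LSB = 1.37 V ÷ 2^10 = 1.37/1024 V = 1.3379 mV.
σ_q = LSB/√12 = 1.3379 mV/3.4641 = 386 µV.

386 µV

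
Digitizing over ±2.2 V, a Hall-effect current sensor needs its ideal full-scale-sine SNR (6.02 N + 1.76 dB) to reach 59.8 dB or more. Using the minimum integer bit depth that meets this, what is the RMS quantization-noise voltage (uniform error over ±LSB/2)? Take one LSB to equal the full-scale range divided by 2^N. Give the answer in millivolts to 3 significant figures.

Range = 2.2 − (-2.2) = 4.4 V.
Required N = ⌈(59.8 − 1.76)/6.02⌉ = ⌈9.641⌉ = 10.
One LSB is 4.4 V / 1024 = 4.2969 mV.
RMS noise = LSB/√12 = 1.24 mV.

1.24 mV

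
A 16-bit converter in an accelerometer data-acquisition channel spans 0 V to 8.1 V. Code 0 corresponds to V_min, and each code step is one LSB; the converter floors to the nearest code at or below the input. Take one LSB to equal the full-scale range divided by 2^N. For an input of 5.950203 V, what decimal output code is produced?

Span = 8.1 V. LSB = 8.1 V / 2^16 ≈ 123.6 µV.
V_in − V_min = 5.950203 − (0) = 5.950203 V.
Divide by LSB: 5.950203 × 65536/8.1 = 48142.2844.
Truncating gives code 48142.

48142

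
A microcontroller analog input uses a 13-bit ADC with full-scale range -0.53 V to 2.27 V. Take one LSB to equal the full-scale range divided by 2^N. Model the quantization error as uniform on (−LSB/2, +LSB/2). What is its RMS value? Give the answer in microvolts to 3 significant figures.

Span: 2.27 V − (-0.53 V) = 2.8 V.
Step size = 2.8/8192 V = 341.80 µV.
For a uniform distribution on [−LSB/2, +LSB/2], V_rms = LSB/√12 = 341.80 µV/3.4641 = 98.7 µV.

98.7 µV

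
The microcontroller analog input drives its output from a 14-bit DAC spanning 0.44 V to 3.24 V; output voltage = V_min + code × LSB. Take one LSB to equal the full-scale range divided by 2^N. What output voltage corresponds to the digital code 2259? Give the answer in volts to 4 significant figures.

Span: 3.24 V − (0.44 V) = 2.8 V. LSB = 2.8 V / 2^14.
Output = V_min + (2259/16384) × range = 0.44 + 0.137878 × 2.8 V
      = 0.44 V + 0.386060 V = 0.826060 V.

0.8261 V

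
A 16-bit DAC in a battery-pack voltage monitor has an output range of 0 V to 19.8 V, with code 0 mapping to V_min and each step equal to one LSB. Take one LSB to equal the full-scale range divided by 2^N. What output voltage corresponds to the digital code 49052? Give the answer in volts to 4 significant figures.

V_FS = 19.8 V. LSB = 19.8 V / 2^16.
Output = V_min + (49052/65536) × range = 0 + 0.748474 × 19.8 V
      = 0 V + 14.8198 V = 14.8198 V.

14.82 V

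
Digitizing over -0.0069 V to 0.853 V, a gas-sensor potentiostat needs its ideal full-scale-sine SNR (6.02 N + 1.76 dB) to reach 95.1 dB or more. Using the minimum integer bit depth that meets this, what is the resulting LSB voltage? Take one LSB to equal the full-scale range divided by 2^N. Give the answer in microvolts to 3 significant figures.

13.1 µV

The full-scale span is 0.853 − (-0.0069) = 0.8599 V.
Solving 6.02 N ≥ 95.1 − 1.76: N ≥ 15.505. Round up → N = 16.
LSB = 0.8599 V ÷ 2^16 = 0.8599/65536 V = 13.1 µV.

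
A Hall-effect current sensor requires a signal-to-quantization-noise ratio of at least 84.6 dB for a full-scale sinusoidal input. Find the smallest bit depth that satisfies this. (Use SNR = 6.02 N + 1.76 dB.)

N ≥ (84.6 − 1.76)/6.02 = 13.761 → N_min = 14.

14 bits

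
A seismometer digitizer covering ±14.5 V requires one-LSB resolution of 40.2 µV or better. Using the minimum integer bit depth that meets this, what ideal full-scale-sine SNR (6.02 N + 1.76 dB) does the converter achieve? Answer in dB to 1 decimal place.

The full-scale span is 14.5 − (-14.5) = 29 V.
Levels needed ≥ 29/40.2 µV = 721400. 2^20 = 1048576 suffices, so N_min = 20.
Ideal SNR at N = 20: 6.02·20 + 1.76 = 122.2 dB.

122.2 dB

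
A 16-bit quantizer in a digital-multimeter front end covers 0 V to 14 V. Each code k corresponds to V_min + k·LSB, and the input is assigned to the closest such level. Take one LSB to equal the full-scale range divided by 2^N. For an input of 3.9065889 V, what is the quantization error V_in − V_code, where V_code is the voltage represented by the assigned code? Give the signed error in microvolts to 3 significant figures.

+64.2 µV

Full-scale range = 14 V. LSB = 14 V / 2^16 ≈ 213.6 µV.
(3.9065889 − (0)) / LSB = 3.9065889 × 65536/14 = 18287.3007. Nearest integer: k = 18287.
V_code = 0 + (18287/65536) × 14 = 3.9065246582 V.
V_in − V_code = 3.9065889 − (3.9065246582) = +64.2 µV.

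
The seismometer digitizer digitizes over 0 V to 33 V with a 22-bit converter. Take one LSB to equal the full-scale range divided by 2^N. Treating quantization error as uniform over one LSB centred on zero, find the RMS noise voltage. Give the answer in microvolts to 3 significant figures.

2.27 µV

Full-scale range = 33 V.
One LSB is 33 V / 4194304 = 7.8678 µV.
For a uniform distribution on [−LSB/2, +LSB/2], V_rms = LSB/√12 = 7.8678 µV/3.4641 = 2.27 µV.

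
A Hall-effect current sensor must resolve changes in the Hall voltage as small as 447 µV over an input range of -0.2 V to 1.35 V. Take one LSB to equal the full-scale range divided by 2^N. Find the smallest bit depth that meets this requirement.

12 bits

Range = 1.35 − (-0.2) = 1.55 V.
1.55 V / 447 µV = 3468. Since 2^11 = 2048 and 2^12 = 4096, N = 12.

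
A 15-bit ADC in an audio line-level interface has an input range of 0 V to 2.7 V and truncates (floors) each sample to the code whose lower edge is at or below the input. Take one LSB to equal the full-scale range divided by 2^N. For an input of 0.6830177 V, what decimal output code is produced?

V_FS = 2.7 V. LSB = 2.7 V / 2^15 ≈ 82.40 µV.
V_in − V_min = 0.6830177 − (0) = 0.6830177 V.
Divide by LSB: 0.6830177 × 32768/2.7 = 8289.3052.
Truncating gives code 8289.

8289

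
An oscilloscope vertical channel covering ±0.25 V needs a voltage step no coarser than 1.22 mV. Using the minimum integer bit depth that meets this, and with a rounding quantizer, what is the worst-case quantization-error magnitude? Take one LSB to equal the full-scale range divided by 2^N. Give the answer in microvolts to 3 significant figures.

488 µV

The full-scale span is 0.25 − (-0.25) = 0.5 V.
Need 2^N ≥ 0.5 V / 1.22 mV = 409.8 → N_min = 9.
LSB = 0.5 V ÷ 2^9 = 0.5/512 V = 0.97656 mV.
Max error for round-to-nearest is LSB/2 = 488 µV.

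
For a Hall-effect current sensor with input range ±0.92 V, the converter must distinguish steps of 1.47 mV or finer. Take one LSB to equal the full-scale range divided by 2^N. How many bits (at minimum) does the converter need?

11 bits

The full-scale span is 0.92 − (-0.92) = 1.84 V.
Need 2^N ≥ 1.84 V / 1.47 mV = 1252 → N_min = 11.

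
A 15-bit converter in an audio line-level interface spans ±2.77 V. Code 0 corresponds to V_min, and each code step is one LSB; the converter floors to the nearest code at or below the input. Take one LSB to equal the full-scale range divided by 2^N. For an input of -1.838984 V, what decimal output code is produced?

Range = 2.77 − (-2.77) = 5.54 V. LSB = 5.54 V / 2^15 ≈ 169.1 µV.
code = ⌊(V_in − V_min)/LSB⌋ = ⌊(V_in − V_min) × 2^15 / range⌋
     = ⌊(-1.838984 − (-2.77)) × 32768 / 5.54⌋ = ⌊0.931016 × 32768/5.54⌋
     = ⌊5506.775⌋ = 5506.

5506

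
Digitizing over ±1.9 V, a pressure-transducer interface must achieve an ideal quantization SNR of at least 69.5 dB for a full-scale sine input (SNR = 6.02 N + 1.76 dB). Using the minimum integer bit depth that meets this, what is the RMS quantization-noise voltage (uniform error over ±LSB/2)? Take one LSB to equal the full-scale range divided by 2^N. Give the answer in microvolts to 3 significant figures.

268 µV

Range = 1.9 − (-1.9) = 3.8 V.
6.02 N + 1.76 ≥ 69.5 gives N ≥ 11.252, so the minimum integer is 12.
One LSB is 3.8 V / 4096 = 0.92773 mV.
σ_q = LSB/√12 = 0.92773 mV/3.4641 = 268 µV.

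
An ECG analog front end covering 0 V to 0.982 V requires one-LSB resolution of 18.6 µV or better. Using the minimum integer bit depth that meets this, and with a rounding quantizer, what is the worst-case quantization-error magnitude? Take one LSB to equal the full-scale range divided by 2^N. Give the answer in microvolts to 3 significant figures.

7.49 µV

V_FS = 0.982 V.
0.982 V / 18.6 µV = 52800. Since 2^15 = 32768 and 2^16 = 65536, N = 16.
One LSB is 0.982 V / 65536 = 14.984 µV.
Half an LSB is 7.49 µV.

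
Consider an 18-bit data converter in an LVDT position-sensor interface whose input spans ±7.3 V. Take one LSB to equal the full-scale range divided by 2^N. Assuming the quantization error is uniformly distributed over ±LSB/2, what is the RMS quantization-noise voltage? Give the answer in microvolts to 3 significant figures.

16.1 µV

Full-scale range = 7.3 V − (-7.3 V) = 14.6 V.
Step size = 14.6/262144 V = 55.695 µV.
For a uniform distribution on [−LSB/2, +LSB/2], V_rms = LSB/√12 = 55.695 µV/3.4641 = 16.1 µV.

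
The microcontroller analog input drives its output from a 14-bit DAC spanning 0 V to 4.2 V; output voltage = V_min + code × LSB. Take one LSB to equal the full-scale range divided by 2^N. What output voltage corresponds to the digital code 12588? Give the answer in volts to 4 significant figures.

3.227 V

Span = 4.2 V. LSB = 4.2 V / 2^14.
V_out = 0 + 12588 × (4.2/16384) V
      = 0 + 3.22690 = 3.22690 V.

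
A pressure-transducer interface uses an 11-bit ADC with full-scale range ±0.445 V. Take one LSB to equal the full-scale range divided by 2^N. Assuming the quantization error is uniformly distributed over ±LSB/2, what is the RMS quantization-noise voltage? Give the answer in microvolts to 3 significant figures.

Range = 0.445 − (-0.445) = 0.89 V.
One LSB is 0.89 V / 2048 = 434.57 µV.
For a uniform distribution on [−LSB/2, +LSB/2], V_rms = LSB/√12 = 434.57 µV/3.4641 = 125 µV.

125 µV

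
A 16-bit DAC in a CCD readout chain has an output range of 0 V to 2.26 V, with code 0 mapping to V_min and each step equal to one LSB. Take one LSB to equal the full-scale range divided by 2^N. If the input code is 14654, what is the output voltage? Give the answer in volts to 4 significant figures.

Span = 2.26 V. LSB = 2.26 V / 2^16.
V_out = 0 + 14654 × (2.26/65536) V
      = 0 + 0.505341 = 0.505341 V.

0.5053 V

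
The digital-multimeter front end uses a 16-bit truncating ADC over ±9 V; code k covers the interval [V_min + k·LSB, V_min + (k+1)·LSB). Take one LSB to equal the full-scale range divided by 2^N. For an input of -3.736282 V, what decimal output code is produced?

19164

The full-scale span is 9 − (-9) = 18 V. LSB = 18 V / 2^16 ≈ 274.7 µV.
V_in − V_min = -3.736282 − (-9) = 5.263718 V.
Divide by LSB: 5.263718 × 65536/18 = 19164.6124.
Truncating gives code 19164.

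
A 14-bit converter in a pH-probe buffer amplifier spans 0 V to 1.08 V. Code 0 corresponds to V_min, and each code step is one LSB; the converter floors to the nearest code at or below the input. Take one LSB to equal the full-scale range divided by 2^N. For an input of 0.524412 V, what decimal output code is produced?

7955

Range is 1.08 V. LSB = 1.08 V / 2^14 ≈ 65.92 µV.
code = ⌊(V_in − V_min)/LSB⌋ = ⌊(V_in − V_min) × 2^14 / range⌋
     = ⌊(0.524412 − (0)) × 16384 / 1.08⌋ = ⌊0.524412 × 16384/1.08⌋
     = ⌊7955.524⌋ = 7955.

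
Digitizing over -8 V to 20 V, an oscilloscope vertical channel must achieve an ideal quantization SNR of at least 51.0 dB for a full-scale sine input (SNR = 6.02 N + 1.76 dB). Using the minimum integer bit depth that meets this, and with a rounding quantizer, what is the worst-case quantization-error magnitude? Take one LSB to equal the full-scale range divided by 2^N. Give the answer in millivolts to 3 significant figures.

27.3 mV

Span: 20 V − (-8 V) = 28 V.
N ≥ (51.0 − 1.76)/6.02 = 8.179 → N_min = 9.
One LSB is 28 V / 512 = 54.688 mV.
Half an LSB is 27.3 mV.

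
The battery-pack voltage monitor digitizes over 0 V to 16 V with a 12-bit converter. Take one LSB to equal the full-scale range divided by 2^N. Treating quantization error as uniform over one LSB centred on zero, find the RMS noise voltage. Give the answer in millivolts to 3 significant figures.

1.13 mV

Full-scale range = 16 V.
Step size = 16/4096 V = 3.9063 mV.
For a uniform distribution on [−LSB/2, +LSB/2], V_rms = LSB/√12 = 3.9063 mV/3.4641 = 1.13 mV.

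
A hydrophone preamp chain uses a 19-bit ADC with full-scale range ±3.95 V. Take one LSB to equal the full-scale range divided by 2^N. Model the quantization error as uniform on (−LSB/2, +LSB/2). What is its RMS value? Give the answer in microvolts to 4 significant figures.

Full-scale range = 3.95 V − (-3.95 V) = 7.9 V.
One LSB is 7.9 V / 524288 = 15.0681 µV.
For a uniform distribution on [−LSB/2, +LSB/2], V_rms = LSB/√12 = 15.0681 µV/3.4641 = 4.350 µV.

4.350 µV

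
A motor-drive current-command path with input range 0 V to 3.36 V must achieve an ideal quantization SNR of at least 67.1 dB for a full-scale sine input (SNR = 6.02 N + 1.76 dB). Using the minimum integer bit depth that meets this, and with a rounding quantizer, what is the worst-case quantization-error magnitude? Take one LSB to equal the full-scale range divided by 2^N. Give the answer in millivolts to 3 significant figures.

Full-scale range = 3.36 V.
Solving 6.02 N ≥ 67.1 − 1.76: N ≥ 10.854. Round up → N = 11.
Step size = 3.36/2048 V = 1.6406 mV.
|e|_max = LSB/2 = 0.820 mV.

0.820 mV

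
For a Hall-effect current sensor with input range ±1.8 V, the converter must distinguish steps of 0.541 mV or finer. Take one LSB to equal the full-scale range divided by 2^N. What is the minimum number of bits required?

Full-scale range = 1.8 V − (-1.8 V) = 3.6 V.
Levels needed ≥ 3.6/0.541 mV = 6654. 2^13 = 8192 suffices, so N_min = 13.

13 bits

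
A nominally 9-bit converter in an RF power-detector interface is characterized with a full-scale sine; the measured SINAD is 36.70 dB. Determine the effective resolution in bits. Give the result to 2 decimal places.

(36.70 − 1.76) / 6.02 = 34.94/6.02 = 5.8040 effective bits.

5.80 bits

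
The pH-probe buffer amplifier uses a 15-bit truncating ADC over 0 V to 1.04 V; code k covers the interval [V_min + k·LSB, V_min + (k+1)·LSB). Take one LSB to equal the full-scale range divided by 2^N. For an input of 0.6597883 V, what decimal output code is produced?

Span = 1.04 V. LSB = 1.04 V / 2^15 ≈ 31.74 µV.
(V_in − V_min) × 2^15/range = (0.6597883 − (0)) × 32768/1.04 = 20788.407.
Floor → code = 20788.

20788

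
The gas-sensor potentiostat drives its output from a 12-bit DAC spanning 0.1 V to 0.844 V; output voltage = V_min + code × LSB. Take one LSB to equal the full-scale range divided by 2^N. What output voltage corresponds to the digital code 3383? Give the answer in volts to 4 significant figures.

Span: 0.844 V − (0.1 V) = 0.744 V. LSB = 0.744 V / 2^12.
V_out = 0.1 + 3383 × (0.744/4096) V
      = 0.1 V + 0.614490 V = 0.714490 V.

0.7145 V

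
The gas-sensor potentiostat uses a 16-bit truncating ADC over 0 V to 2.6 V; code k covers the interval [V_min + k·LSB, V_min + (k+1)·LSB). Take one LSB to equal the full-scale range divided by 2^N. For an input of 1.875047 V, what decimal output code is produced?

Span = 2.6 V. LSB = 2.6 V / 2^16 ≈ 39.67 µV.
V_in − V_min = 1.875047 − (0) = 1.875047 V.
Divide by LSB: 1.875047 × 65536/2.6 = 47262.7232.
Truncating gives code 47262.

47262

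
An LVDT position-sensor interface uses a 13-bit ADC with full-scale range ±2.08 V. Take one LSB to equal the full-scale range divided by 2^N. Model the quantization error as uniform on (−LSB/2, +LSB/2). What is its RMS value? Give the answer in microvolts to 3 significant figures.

Span: 2.08 V − (-2.08 V) = 4.16 V.
LSB = 4.16 V / 2^13 = 0.50781 mV.
σ_q = LSB/√12 = 0.50781 mV/3.4641 = 147 µV.

147 µV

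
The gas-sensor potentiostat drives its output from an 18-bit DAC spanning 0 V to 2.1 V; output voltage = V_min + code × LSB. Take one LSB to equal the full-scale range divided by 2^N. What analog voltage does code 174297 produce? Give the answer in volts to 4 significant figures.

V_FS = 2.1 V. LSB = 2.1 V / 2^18.
V_out = 0 + 174297 × (2.1/262144) V
      = 0 V + 1.39627 V = 1.39627 V.

1.396 V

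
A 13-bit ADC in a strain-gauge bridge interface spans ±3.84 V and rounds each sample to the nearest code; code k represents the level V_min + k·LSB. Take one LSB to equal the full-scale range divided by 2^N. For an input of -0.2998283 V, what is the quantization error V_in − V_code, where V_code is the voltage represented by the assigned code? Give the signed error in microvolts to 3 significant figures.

+172 µV

Full-scale range = 3.84 V − (-3.84 V) = 7.68 V. LSB = 7.68 V / 2^13 ≈ 0.9375 mV.
(-0.2998283 − (-3.84)) / LSB = 3.5401717 × 8192/7.68 = 3776.1831. Nearest integer: k = 3776.
V_code = -3.84 + (3776/8192) × 7.68 = -0.3000000000 V.
e = -0.2998283 − (-0.3000000000) = +172 µV.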